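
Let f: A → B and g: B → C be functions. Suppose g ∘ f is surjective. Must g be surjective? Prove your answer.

surjective

Let c ∈ C. Since g ∘ f is surjective, some a ∈ A has g(f(a)) = c. Then b = f(a) ∈ B satisfies g(b) = c. So g is surjective.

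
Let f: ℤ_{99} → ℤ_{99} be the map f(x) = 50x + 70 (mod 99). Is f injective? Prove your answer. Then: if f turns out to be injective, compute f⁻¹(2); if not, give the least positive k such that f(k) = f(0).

Recall that f is injective if f(x_1) = f(x_2) implies x_1 = x_2.
If f(x_1) = f(x_2), then 50x_1 ≡ 50x_2 (mod 99). Because gcd(50, 99) = 1, we may cancel 50 to get x_1 ≡ x_2 (mod 99).
So f is injective.
We now compute 50⁻¹ mod 99 explicitly. Euclid's algorithm: 99 = 1·50 + 49, 50 = 1·49 + 1; back-substituting gives 1 = 2·50 − 1·99, so 50⁻¹ ≡ 2 (mod 99).
Since f is injective, we find f⁻¹(2): we need 50x ≡ 2 − 70 ≡ 31 (mod 99). Using 50⁻¹ = 2: x ≡ 2·31 = 62, so x = 62.
Check: f(62) = 50·62 + 70 = 3170 = 32·99 + 2 ≡ 2 (mod 99).

62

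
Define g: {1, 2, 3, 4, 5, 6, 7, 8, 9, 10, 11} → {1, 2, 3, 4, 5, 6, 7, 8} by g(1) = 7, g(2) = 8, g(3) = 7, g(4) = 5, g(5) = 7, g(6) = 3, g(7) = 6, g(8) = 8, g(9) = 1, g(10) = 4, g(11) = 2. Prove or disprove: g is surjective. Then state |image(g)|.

8

Every element of the codomain has a preimage: 1 = g(9), 2 = g(11), 3 = g(6), 4 = g(10), 5 = g(4), 6 = g(7), 7 = g(1), 8 = g(2).
Therefore g is surjective.
The image of g is {1, 2, 3, 4, 5, 6, 7, 8}, which has 8 elements.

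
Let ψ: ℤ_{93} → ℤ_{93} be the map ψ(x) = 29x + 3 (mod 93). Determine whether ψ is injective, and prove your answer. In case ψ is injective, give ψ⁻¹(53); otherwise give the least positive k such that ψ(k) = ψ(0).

Suppose ψ(s) = ψ(t) in ℤ_{93}. Then 29s + 3 ≡ 29t + 3 (mod 93), hence 29(s − t) ≡ 0 (mod 93).
Since gcd(29, 93) = 1, 29 is invertible modulo 93, therefore s − t ≡ 0 (mod 93), i.e. s = t.
Thus ψ is injective.
We now compute 29⁻¹ mod 93 explicitly. Euclid's algorithm: 93 = 3·29 + 6, 29 = 4·6 + 5, 6 = 1·5 + 1; back-substituting gives 1 = 77·29 − 24·93, so 29⁻¹ ≡ 77 (mod 93).
Since ψ is injective, we find ψ⁻¹(53): we need 29x ≡ 53 − 3 ≡ 50 (mod 93). Using 29⁻¹ = 77: x ≡ 77·50 = 3850 = 41·93 + 37, so x = 37.
Check: ψ(37) = 29·37 + 3 = 1076 = 11·93 + 53 ≡ 53 (mod 93).

37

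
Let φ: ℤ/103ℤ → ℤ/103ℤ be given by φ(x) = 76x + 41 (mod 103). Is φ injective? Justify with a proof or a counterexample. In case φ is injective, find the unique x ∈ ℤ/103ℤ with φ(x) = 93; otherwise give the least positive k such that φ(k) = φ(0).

82

If φ(u) = φ(v), then 76u ≡ 76v (mod 103). Because gcd(76, 103) = 1, we may cancel 76 to get u ≡ v (mod 103).
Therefore φ is injective.
We now compute 76⁻¹ mod 103 explicitly. Euclid's algorithm: 103 = 1·76 + 27, 76 = 2·27 + 22, 27 = 1·22 + 5, 22 = 4·5 + 2, 5 = 2·2 + 1; back-substituting gives 1 = 61·76 − 45·103, so 76⁻¹ ≡ 61 (mod 103).
Since φ is injective, we compute φ⁻¹(93): solve 76x + 41 ≡ 93 (mod 103), i.e. 76x ≡ 52 (mod 103).
Multiplying by 76⁻¹ = 61 gives x ≡ 61·52 = 3172 = 30·103 + 82 ≡ 82 (mod 103).
Check: φ(82) = 76·82 + 41 = 6273 = 60·103 + 93 ≡ 93 (mod 103).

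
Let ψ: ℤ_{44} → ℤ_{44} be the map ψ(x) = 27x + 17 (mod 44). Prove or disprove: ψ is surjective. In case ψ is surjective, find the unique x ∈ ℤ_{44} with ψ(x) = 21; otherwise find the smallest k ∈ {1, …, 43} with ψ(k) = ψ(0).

Since gcd(27, 44) = 1, 27 is invertible modulo 44. Euclid's algorithm: 44 = 1·27 + 17, 27 = 1·17 + 10, 17 = 1·10 + 7, 10 = 1·7 + 3, 7 = 2·3 + 1; back-substituting gives 1 = 31·27 − 19·44, so 27⁻¹ ≡ 31 (mod 44).
For any y ∈ ℤ_{44}, x = 31(y − 17) mod 44 satisfies ψ(x) = 27·31(y − 17) + 17 ≡ y (since 27·31 ≡ 1 mod 44). So every y has a preimage.
Thus ψ is surjective.
Since ψ is surjective, we find ψ⁻¹(21): we need 27x ≡ 21 − 17 ≡ 4 (mod 44). Using 27⁻¹ = 31: x ≡ 31·4 = 124 = 2·44 + 36, so x = 36.
Check: ψ(36) = 27·36 + 17 = 989 = 22·44 + 21 ≡ 21 (mod 44).

36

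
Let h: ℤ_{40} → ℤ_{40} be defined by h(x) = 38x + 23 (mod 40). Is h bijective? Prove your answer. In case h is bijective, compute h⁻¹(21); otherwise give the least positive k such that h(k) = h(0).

20

We have gcd(38, 40) = 2 > 1. Taking s = 0 and t = 20: h(0) = 23 and h(20) = 38·20 + 23 = 783 ≡ 23 (mod 40).
So h(0) = h(20) while 0 ≠ 20, hence h is not injective, hence not bijective.
Since h is not bijective, we find the least positive k with h(k) = h(0): this means 38k ≡ 0 (mod 40), i.e. 40 ∣ 38k. Since gcd(38, 40) = 2, dividing through by 2 this holds exactly when 20 ∣ 19k, and as gcd(19, 20) = 1, exactly when 20 ∣ k.
The smallest positive such k is 20.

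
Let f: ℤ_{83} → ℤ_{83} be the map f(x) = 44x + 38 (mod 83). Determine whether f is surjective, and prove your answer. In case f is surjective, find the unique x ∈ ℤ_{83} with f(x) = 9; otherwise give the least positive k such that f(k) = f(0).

Recall: f is surjective if every y in the codomain equals f(x) for some x in the domain.
Since gcd(44, 83) = 1, 44 is invertible modulo 83. Euclid's algorithm: 83 = 1·44 + 39, 44 = 1·39 + 5, 39 = 7·5 + 4, 5 = 1·4 + 1; back-substituting gives 1 = 17·44 − 9·83, so 44⁻¹ ≡ 17 (mod 83).
For any y ∈ ℤ_{83}, x = 17(y − 38) mod 83 satisfies f(x) = 44·17(y − 38) + 38 ≡ y (since 44·17 ≡ 1 mod 83). So every y has a preimage.
So f is surjective.
Since f is surjective, we find f⁻¹(9): we need 44x ≡ 9 − 38 ≡ 54 (mod 83). Using 44⁻¹ = 17: x ≡ 17·54 = 918 = 11·83 + 5, so x = 5.
Check: f(5) = 44·5 + 38 = 258 = 3·83 + 9 ≡ 9 (mod 83).

5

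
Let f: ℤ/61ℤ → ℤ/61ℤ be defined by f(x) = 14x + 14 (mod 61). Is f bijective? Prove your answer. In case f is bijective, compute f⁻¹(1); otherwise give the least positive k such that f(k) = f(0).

Suppose f(x_1) = f(x_2) in ℤ/61ℤ. Then 14x_1 + 14 ≡ 14x_2 + 14 (mod 61), therefore 14(x_1 − x_2) ≡ 0 (mod 61).
Since gcd(14, 61) = 1, 14 is invertible modulo 61, hence x_1 − x_2 ≡ 0 (mod 61), i.e. x_1 = x_2.
We now compute 14⁻¹ mod 61 explicitly. Euclid's algorithm: 61 = 4·14 + 5, 14 = 2·5 + 4, 5 = 1·4 + 1; back-substituting gives 1 = 48·14 − 11·61, so 14⁻¹ ≡ 48 (mod 61).
Then y ↦ 48(y − 14) is a two-sided inverse to f, so every y ∈ ℤ/61ℤ has a preimage.
Therefore f is bijective.
Since f is bijective, we compute f⁻¹(1): solve 14x + 14 ≡ 1 (mod 61), i.e. 14x ≡ 48 (mod 61).
Multiplying by 14⁻¹ = 48 gives x ≡ 48·48 = 2304 = 37·61 + 47 ≡ 47 (mod 61).
Check: f(47) = 14·47 + 14 = 672 = 11·61 + 1 ≡ 1 (mod 61).

47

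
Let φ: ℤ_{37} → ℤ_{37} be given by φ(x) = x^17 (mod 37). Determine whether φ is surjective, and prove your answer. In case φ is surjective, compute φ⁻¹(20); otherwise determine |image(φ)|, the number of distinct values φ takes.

Since 37 is prime, the nonzero elements of ℤ_{37} form a cyclic group of order 36.
As gcd(17, 36) = 1, raising to the 17th power is a bijection on this group: if a^17 ≡ b^17 then (ab^{−1})^17 = 1, and the only element of order dividing gcd(17, 36) = 1 is 1, so a = b.
With φ(0) = 0 this makes φ injective on all of ℤ_{37}, hence bijective (finite equal-size domain and codomain). In particular φ is surjective.
Since φ is surjective, we find the preimage of 20. The inverse of x ↦ x^17 on (ℤ_{37})^× is x ↦ x^17, because 17·17 = 289 = 8·36 + 1 ≡ 1 (mod 36) and x^{36} = 1 for x ≠ 0 (Fermat). So φ⁻¹(20) = 20^17 mod 37.
Repeated squaring mod 37: 20^1 ≡ 20, 20^2 ≡ 20² = 400 ≡ 30, 20^4 ≡ 30² = 900 ≡ 12, 20^8 ≡ 12² = 144 ≡ 33, 20^16 ≡ 33² = 1089 ≡ 16. Since 17 = 16 + 1, 20^17 ≡ 16·20: 16·20 = 320 ≡ 24. So 20^17 ≡ 24 (mod 37).
Hence φ⁻¹(20) = 24.

24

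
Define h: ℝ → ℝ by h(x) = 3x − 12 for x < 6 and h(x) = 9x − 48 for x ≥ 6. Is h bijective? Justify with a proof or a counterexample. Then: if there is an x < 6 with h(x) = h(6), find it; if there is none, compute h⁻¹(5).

17/3

Both pieces are strictly increasing (slopes 3 and 9), so each is injective on its own interval.
The left piece maps (−∞, 6) onto (−∞, 6); the right piece maps [6, ∞) onto [6, ∞).
Since 6 = 6, the images partition ℝ: h is injective and surjective, hence bijective.
Because the two images are disjoint, no x < 6 has h(x) = h(6), so we compute h⁻¹(5): 5 lies in (−∞, 6), so solve 3x − 12 = 5: x = (5 + 12)/3 = 17/3.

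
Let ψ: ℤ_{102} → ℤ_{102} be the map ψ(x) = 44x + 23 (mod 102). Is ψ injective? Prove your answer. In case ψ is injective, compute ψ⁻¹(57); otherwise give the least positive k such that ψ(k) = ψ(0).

We have gcd(44, 102) = 2 > 1. Taking a = 0 and b = 51: ψ(0) = 23 and ψ(51) = 44·51 + 23 = 2267 ≡ 23 (mod 102).
So ψ(0) = ψ(51) while 0 ≠ 51, hence ψ is not injective.
Since ψ is not injective, we find the least positive k with ψ(k) = ψ(0): this means 44k ≡ 0 (mod 102), i.e. 102 ∣ 44k. Since gcd(44, 102) = 2, dividing through by 2 this holds exactly when 51 ∣ 22k, and as gcd(22, 51) = 1, exactly when 51 ∣ k.
The smallest positive such k is 51.

51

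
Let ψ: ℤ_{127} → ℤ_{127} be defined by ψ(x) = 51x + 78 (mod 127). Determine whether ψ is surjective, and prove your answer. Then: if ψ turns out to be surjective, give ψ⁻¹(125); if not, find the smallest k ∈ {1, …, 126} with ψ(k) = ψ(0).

By definition, surjectivity means every element of the codomain has a preimage under ψ.
Since gcd(51, 127) = 1, 51 is invertible modulo 127. Euclid's algorithm: 127 = 2·51 + 25, 51 = 2·25 + 1; back-substituting gives 1 = 5·51 − 2·127, so 51⁻¹ ≡ 5 (mod 127).
Then y ↦ 5(y − 78) is a two-sided inverse to ψ, so every y ∈ ℤ_{127} has a preimage.
Hence ψ is surjective.
Since ψ is surjective, we compute ψ⁻¹(125): solve 51x + 78 ≡ 125 (mod 127), i.e. 51x ≡ 47 (mod 127).
Multiplying by 51⁻¹ = 5 gives x ≡ 5·47 = 235 = 1·127 + 108 ≡ 108 (mod 127).
Check: ψ(108) = 51·108 + 78 = 5586 = 43·127 + 125 ≡ 125 (mod 127).

108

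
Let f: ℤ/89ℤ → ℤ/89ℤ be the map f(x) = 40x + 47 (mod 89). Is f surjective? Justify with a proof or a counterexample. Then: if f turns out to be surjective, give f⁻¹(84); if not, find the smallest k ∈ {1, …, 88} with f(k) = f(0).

61

Since gcd(40, 89) = 1, 40 is invertible modulo 89. Euclid's algorithm: 89 = 2·40 + 9, 40 = 4·9 + 4, 9 = 2·4 + 1; back-substituting gives 1 = 69·40 − 31·89, so 40⁻¹ ≡ 69 (mod 89).
For any y ∈ ℤ/89ℤ, x = 69(y − 47) mod 89 satisfies f(x) = 40·69(y − 47) + 47 ≡ y (since 40·69 ≡ 1 mod 89). So every y has a preimage.
Hence f is surjective.
Since f is surjective, we compute f⁻¹(84): solve 40x + 47 ≡ 84 (mod 89), i.e. 40x ≡ 37 (mod 89).
Multiplying by 40⁻¹ = 69 gives x ≡ 69·37 = 2553 = 28·89 + 61 ≡ 61 (mod 89).
Check: f(61) = 40·61 + 47 = 2487 = 27·89 + 84 ≡ 84 (mod 89).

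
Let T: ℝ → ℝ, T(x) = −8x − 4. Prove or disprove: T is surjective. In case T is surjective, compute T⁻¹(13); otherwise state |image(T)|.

-17/8

For any y ∈ ℝ, x = (y + 4)/(−8) satisfies T(x) = y.
Hence T is surjective.
Since T is surjective, we compute T⁻¹(13) = (13 + 4)/(−8) = −17/8.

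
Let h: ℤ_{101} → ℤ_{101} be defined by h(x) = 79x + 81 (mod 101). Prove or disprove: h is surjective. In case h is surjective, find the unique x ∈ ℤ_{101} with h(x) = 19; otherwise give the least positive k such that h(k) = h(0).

Recall: surjectivity means every element of the codomain has a preimage under h.
Since gcd(79, 101) = 1, 79 is invertible modulo 101. Euclid's algorithm: 101 = 1·79 + 22, 79 = 3·22 + 13, 22 = 1·13 + 9, 13 = 1·9 + 4, 9 = 2·4 + 1; back-substituting gives 1 = 78·79 − 61·101, so 79⁻¹ ≡ 78 (mod 101).
For any y ∈ ℤ_{101}, x = 78(y − 81) mod 101 satisfies h(x) = 79·78(y − 81) + 81 ≡ y (since 79·78 ≡ 1 mod 101). So every y has a preimage.
Thus h is surjective.
Since h is surjective, we find h⁻¹(19): we need 79x ≡ 19 − 81 ≡ 39 (mod 101). Using 79⁻¹ = 78: x ≡ 78·39 = 3042 = 30·101 + 12, so x = 12.
Check: h(12) = 79·12 + 81 = 1029 = 10·101 + 19 ≡ 19 (mod 101).

12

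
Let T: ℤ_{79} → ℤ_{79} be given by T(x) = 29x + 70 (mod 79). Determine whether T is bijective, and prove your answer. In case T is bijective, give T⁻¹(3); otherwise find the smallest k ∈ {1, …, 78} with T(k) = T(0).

44

By definition, T is injective when T(x_1) = T(x_2) forces x_1 = x_2.
If T(x_1) = T(x_2), then 29x_1 ≡ 29x_2 (mod 79). Because gcd(29, 79) = 1, we may cancel 29 to get x_1 ≡ x_2 (mod 79).
We now compute 29⁻¹ mod 79 explicitly. Euclid's algorithm: 79 = 2·29 + 21, 29 = 1·21 + 8, 21 = 2·8 + 5, 8 = 1·5 + 3, 5 = 1·3 + 2, 3 = 1·2 + 1; back-substituting gives 1 = 30·29 − 11·79, so 29⁻¹ ≡ 30 (mod 79).
Then y ↦ 30(y − 70) is a two-sided inverse to T, so every y ∈ ℤ_{79} has a preimage.
Therefore T is bijective.
Since T is bijective, we find T⁻¹(3): we need 29x ≡ 3 − 70 ≡ 12 (mod 79). Using 29⁻¹ = 30: x ≡ 30·12 = 360 = 4·79 + 44, so x = 44.
Check: T(44) = 29·44 + 70 = 1346 = 17·79 + 3 ≡ 3 (mod 79).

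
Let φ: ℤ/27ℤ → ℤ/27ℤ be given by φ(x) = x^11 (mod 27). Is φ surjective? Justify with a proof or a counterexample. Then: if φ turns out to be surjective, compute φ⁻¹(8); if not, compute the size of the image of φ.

φ(0) = 0^11 = 0.
φ(3): Repeated squaring mod 27: 3^1 ≡ 3, 3^2 ≡ 3² = 9, 3^4 ≡ 9² = 81 ≡ 0, 3^8 ≡ 0² = 0. Since 11 = 8 + 2 + 1, 3^11 ≡ 0·9·3: 0·9 = 0, then 0·3 = 0. So 3^11 ≡ 0 (mod 27).
So φ(0) = φ(3) = 0 while 0 ≠ 3, so φ is not injective.
A non-injective map from the 27-element set ℤ/27ℤ to itself takes at most 26 distinct values, so it cannot be surjective. So φ is not surjective.
Since φ is not surjective, we determine |image(φ)|. Computing x^11 mod 27 for each x (by repeated squaring, reducing mod 27 at every step), the values φ(0), φ(1), …, φ(26) are: 0, 1, 23, 0, 16, 2, 0, 22, 17, 0, 19, 14, 0, 7, 20, 0, 13, 8, 0, 10, 5, 0, 25, 11, 0, 4, 26.
The distinct values are {0, 1, 2, 4, 5, 7, 8, 10, 11, 13, 14, 16, 17, 19, 20, 22, 23, 25, 26}; there are 19 of them.

19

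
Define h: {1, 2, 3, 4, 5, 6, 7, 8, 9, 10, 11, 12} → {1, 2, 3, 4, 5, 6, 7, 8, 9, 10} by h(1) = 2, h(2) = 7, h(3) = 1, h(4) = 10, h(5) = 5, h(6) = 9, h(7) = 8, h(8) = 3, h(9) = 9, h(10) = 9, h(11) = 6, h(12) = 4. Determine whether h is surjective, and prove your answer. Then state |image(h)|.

Every element of the codomain has a preimage: 1 = h(3), 2 = h(1), 3 = h(8), 4 = h(12), 5 = h(5), 6 = h(11), 7 = h(2), 8 = h(7), 9 = h(6), 10 = h(4).
Hence h is surjective.
The image of h is {1, 2, 3, 4, 5, 6, 7, 8, 9, 10}, which has 10 elements.

10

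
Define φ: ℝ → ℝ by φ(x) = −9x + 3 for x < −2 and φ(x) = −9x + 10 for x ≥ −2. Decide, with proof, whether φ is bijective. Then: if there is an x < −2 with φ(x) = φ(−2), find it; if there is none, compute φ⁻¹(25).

-25/9

Both pieces are strictly decreasing (slopes −9 and −9), so each is injective on its own interval.
The left piece maps (−∞, −2) onto (21, ∞); the right piece maps [−2, ∞) onto (−∞, 28].
These images overlap. In particular φ(−2) = 28 (right piece), and solving −9x + 3 = 28 on the left piece gives x = −25/9 < −2.
So φ(−25/9) = φ(−2) with −25/9 ≠ −2, and φ is not injective, hence not bijective. This x = −25/9 is the requested value below −2.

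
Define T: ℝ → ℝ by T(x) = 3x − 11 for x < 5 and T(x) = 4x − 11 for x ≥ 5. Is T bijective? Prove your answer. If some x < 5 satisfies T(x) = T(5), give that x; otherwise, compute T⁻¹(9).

5

Both pieces are strictly increasing (slopes 3 and 4), so each is injective on its own interval.
The left piece maps (−∞, 5) onto (−∞, 4); the right piece maps [5, ∞) onto [9, ∞).
The images leave a gap (4 has no preimage), so T is not surjective, hence not bijective.
Because the two images are disjoint, no x < 5 has T(x) = T(5), so we compute T⁻¹(9): 9 lies in [9, ∞), so solve 4x − 11 = 9: x = (9 + 11)/4 = 5.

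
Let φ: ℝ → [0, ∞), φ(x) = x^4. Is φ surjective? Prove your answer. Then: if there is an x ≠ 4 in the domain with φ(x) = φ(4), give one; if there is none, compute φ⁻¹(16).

-4

For any y ∈ [0, ∞), x = y^{1/4} ∈ ℝ satisfies x^4 = y, so φ is surjective.
For the follow-up, such an x exists: taking x = −4 ∈ ℝ gives φ(−4) = 256 = φ(4) with −4 ≠ 4.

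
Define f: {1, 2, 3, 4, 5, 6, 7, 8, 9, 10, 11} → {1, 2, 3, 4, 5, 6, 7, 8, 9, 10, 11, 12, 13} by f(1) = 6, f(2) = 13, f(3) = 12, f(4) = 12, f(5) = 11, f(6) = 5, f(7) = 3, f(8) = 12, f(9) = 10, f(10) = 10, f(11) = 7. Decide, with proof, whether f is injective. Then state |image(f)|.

f(3) = 12 = f(4) with 3 ≠ 4, so f is not injective.
The image of f is {3, 5, 6, 7, 10, 11, 12, 13}, which has 8 elements.

8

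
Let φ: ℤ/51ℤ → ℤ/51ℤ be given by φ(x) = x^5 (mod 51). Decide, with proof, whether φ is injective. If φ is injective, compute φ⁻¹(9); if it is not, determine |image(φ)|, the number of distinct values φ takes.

Computing x^5 mod 51 for each x (by repeated squaring, reducing mod 51 at every step), the values φ(0), φ(1), …, φ(50) are: 0, 1, 32, 39, 4, 14, 24, 28, 26, 42, 40, 44, 3, 13, 29, 36, 16, 17, 18, 49, 5, 21, 31, 41, 45, 43, 8, 6, 10, 20, 30, 46, 2, 33, 34, 35, 15, 22, 38, 48, 7, 11, 9, 25, 23, 27, 37, 47, 12, 19, 50.
Every element of ℤ/51ℤ appears exactly once in this list, so φ is a bijection, and in particular injective.
Since φ is injective, we read off the preimage of 9 from the same table: φ(42) = 9, so φ⁻¹(9) = 42.

42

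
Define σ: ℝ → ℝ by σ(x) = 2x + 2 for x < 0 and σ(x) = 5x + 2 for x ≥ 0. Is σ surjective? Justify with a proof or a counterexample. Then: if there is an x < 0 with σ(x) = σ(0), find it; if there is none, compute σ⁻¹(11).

Both pieces are strictly increasing (slopes 2 and 5), so each is injective on its own interval.
The left piece maps (−∞, 0) onto (−∞, 2); the right piece maps [0, ∞) onto [2, ∞).
These images together cover ℝ, so σ is surjective.
Because the two images are disjoint, no x < 0 has σ(x) = σ(0), so we compute σ⁻¹(11): 11 lies in [2, ∞), so solve 5x + 2 = 11: x = (11 − 2)/5 = 9/5.

9/5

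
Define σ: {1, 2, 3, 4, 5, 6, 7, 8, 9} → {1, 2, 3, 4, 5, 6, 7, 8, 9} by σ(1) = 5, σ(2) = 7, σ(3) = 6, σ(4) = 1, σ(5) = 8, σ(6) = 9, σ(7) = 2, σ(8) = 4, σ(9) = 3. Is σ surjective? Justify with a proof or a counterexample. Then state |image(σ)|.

9

Every element of the codomain has a preimage: 1 = σ(4), 2 = σ(7), 3 = σ(9), 4 = σ(8), 5 = σ(1), 6 = σ(3), 7 = σ(2), 8 = σ(5), 9 = σ(6).
Thus σ is surjective.
The image of σ is {1, 2, 3, 4, 5, 6, 7, 8, 9}, which has 9 elements.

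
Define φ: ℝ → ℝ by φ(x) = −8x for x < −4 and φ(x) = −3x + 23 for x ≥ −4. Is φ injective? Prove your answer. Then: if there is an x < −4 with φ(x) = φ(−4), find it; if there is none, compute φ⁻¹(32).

Both pieces are strictly decreasing (slopes −8 and −3), so each is injective on its own interval.
The left piece maps (−∞, −4) onto (32, ∞); the right piece maps [−4, ∞) onto (−∞, 35].
These images overlap. In particular φ(−4) = 35 (right piece), and solving −8x = 35 on the left piece gives x = −35/8 < −4.
So φ(−35/8) = φ(−4) with −35/8 ≠ −4, and φ is not injective. This x = −35/8 is the requested value below −4.

-35/8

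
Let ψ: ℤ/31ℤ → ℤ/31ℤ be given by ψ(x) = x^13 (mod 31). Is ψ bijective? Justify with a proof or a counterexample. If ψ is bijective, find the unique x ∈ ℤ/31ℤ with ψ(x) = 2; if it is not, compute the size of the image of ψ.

Since 31 is prime, the nonzero elements of ℤ/31ℤ form a cyclic group of order 30.
As gcd(13, 30) = 1, raising to the 13th power is a bijection on this group: if u^13 ≡ v^13 then (uv^{−1})^13 = 1, and the only element of order dividing gcd(13, 30) = 1 is 1, so u = v.
With ψ(0) = 0 this makes ψ injective on all of ℤ/31ℤ, hence bijective (finite equal-size domain and codomain). In particular ψ is bijective.
Since ψ is bijective, we find the preimage of 2. The inverse of x ↦ x^13 on (ℤ/31ℤ)^× is x ↦ x^7, because 13·7 = 91 = 3·30 + 1 ≡ 1 (mod 30) and x^{30} = 1 for x ≠ 0 (Fermat). So ψ⁻¹(2) = 2^7 mod 31.
Repeated squaring mod 31: 2^1 ≡ 2, 2^2 ≡ 2² = 4, 2^4 ≡ 4² = 16. Since 7 = 4 + 2 + 1, 2^7 ≡ 16·4·2: 16·4 = 64 ≡ 2, then 2·2 = 4. So 2^7 ≡ 4 (mod 31).
Hence ψ⁻¹(2) = 4.

4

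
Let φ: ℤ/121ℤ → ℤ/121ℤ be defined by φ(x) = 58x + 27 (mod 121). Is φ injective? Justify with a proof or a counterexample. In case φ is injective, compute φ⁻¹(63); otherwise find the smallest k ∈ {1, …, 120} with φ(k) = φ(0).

If φ(s) = φ(t), then 58s ≡ 58t (mod 121). Because gcd(58, 121) = 1, we may cancel 58 to get s ≡ t (mod 121).
Therefore φ is injective.
We now compute 58⁻¹ mod 121 explicitly. Euclid's algorithm: 121 = 2·58 + 5, 58 = 11·5 + 3, 5 = 1·3 + 2, 3 = 1·2 + 1; back-substituting gives 1 = 48·58 − 23·121, so 58⁻¹ ≡ 48 (mod 121).
Since φ is injective, we compute φ⁻¹(63): solve 58x + 27 ≡ 63 (mod 121), i.e. 58x ≡ 36 (mod 121).
Multiplying by 58⁻¹ = 48 gives x ≡ 48·36 = 1728 = 14·121 + 34 ≡ 34 (mod 121).
Check: φ(34) = 58·34 + 27 = 1999 = 16·121 + 63 ≡ 63 (mod 121).

34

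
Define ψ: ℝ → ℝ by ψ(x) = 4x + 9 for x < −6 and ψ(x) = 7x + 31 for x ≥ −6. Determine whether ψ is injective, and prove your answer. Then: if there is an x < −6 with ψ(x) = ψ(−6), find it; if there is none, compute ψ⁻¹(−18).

-27/4

Both pieces are strictly increasing (slopes 4 and 7), so each is injective on its own interval.
The left piece maps (−∞, −6) onto (−∞, −15); the right piece maps [−6, ∞) onto [−11, ∞).
These images are disjoint, so no value is attained by both pieces. So ψ is injective.
Because the two images are disjoint, no x < −6 has ψ(x) = ψ(−6), so we compute ψ⁻¹(−18): −18 lies in (−∞, −15), so solve 4x + 9 = −18: x = (−18 − 9)/4 = −27/4.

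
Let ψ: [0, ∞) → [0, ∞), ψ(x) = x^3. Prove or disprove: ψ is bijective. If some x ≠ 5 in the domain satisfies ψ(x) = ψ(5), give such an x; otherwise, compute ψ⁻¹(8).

2

On [0, ∞), x ↦ x^3 is strictly increasing (injective) and for any y ∈ [0, ∞) the 3rd root y^{1/3} lies in [0, ∞) (surjective). So ψ is bijective.
Since x ↦ x^3 is strictly increasing on [0, ∞), it is injective there, so no x ≠ 5 in the domain has ψ(x) = ψ(5). We therefore compute ψ⁻¹(8) = 8^{1/3} = 2 (indeed 2^3 = 8).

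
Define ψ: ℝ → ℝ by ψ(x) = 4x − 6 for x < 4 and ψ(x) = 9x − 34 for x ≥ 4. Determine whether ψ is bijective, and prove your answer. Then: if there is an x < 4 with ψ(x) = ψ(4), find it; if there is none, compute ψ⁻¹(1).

2

Both pieces are strictly increasing (slopes 4 and 9), so each is injective on its own interval.
The left piece maps (−∞, 4) onto (−∞, 10); the right piece maps [4, ∞) onto [2, ∞).
These images overlap. In particular ψ(4) = 2 (right piece), and solving 4x − 6 = 2 on the left piece gives x = 2 < 4.
So ψ(2) = ψ(4) with 2 ≠ 4, and ψ is not injective, hence not bijective. This x = 2 is the requested value below 4.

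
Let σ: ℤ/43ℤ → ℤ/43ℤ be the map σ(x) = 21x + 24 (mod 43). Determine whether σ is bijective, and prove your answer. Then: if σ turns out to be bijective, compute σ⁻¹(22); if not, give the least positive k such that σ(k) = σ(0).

4

If σ(x_1) = σ(x_2), then 21x_1 ≡ 21x_2 (mod 43). Because gcd(21, 43) = 1, we may cancel 21 to get x_1 ≡ x_2 (mod 43).
We now compute 21⁻¹ mod 43 explicitly. Euclid's algorithm: 43 = 2·21 + 1; back-substituting gives 1 = 41·21 − 20·43, so 21⁻¹ ≡ 41 (mod 43).
Then y ↦ 41(y − 24) is a two-sided inverse to σ, so every y ∈ ℤ/43ℤ has a preimage.
So σ is bijective.
Since σ is bijective, we find σ⁻¹(22): we need 21x ≡ 22 − 24 ≡ 41 (mod 43). Using 21⁻¹ = 41: x ≡ 41·41 = 1681 = 39·43 + 4, so x = 4.
Check: σ(4) = 21·4 + 24 = 108 = 2·43 + 22 ≡ 22 (mod 43).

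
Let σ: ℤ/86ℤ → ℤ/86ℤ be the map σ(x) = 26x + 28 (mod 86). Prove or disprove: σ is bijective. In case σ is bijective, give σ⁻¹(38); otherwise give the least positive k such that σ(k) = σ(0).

We have gcd(26, 86) = 2 > 1. Taking u = 0 and v = 43: σ(0) = 28 and σ(43) = 26·43 + 28 = 1146 ≡ 28 (mod 86).
So σ(0) = σ(43) while 0 ≠ 43, so σ is not injective, hence not bijective.
Since σ is not bijective, we find the least positive k with σ(k) = σ(0): this means 26k ≡ 0 (mod 86), i.e. 86 ∣ 26k. Since gcd(26, 86) = 2, dividing through by 2 this holds exactly when 43 ∣ 13k, and as gcd(13, 43) = 1, exactly when 43 ∣ k.
The smallest positive such k is 43.

43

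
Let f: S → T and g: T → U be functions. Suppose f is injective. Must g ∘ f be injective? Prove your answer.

not injective

No. Take S = T = U = {0, 1}, f = identity (injective), and g(x) = 0 for every x.
Then (g ∘ f)(0) = 0 = (g ∘ f)(1) with 0 ≠ 1, so g ∘ f is not injective.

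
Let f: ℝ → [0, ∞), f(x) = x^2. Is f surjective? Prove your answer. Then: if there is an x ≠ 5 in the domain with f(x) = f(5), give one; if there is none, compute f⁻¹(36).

For any y ∈ [0, ∞), x = y^{1/2} ∈ ℝ satisfies x^2 = y, so f is surjective.
For the follow-up, such an x exists: taking x = −5 ∈ ℝ gives f(−5) = 25 = f(5) with −5 ≠ 5.

-5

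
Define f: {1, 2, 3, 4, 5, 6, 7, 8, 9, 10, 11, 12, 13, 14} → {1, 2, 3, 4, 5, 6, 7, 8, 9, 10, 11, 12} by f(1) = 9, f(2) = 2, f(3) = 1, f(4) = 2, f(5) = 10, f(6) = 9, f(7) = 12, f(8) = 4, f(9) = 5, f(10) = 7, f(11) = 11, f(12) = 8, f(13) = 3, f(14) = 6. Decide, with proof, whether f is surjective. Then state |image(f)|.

12

Every element of the codomain has a preimage: 1 = f(3), 2 = f(2), 3 = f(13), 4 = f(8), 5 = f(9), 6 = f(14), 7 = f(10), 8 = f(12), 9 = f(1), 10 = f(5), 11 = f(11), 12 = f(7).
Therefore f is surjective.
The image of f is {1, 2, 3, 4, 5, 6, 7, 8, 9, 10, 11, 12}, which has 12 elements.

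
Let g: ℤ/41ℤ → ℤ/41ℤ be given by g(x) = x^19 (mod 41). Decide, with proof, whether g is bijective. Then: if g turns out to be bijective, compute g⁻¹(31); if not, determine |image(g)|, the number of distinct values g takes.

Since 41 is prime, the nonzero elements of ℤ/41ℤ form a cyclic group of order 40.
As gcd(19, 40) = 1, raising to the 19th power is a bijection on this group: if a^19 ≡ b^19 then (ab^{−1})^19 = 1, and the only element of order dividing gcd(19, 40) = 1 is 1, so a = b.
With g(0) = 0 this makes g injective on all of ℤ/41ℤ, hence bijective (finite equal-size domain and codomain). In particular g is bijective.
Since g is bijective, we find the preimage of 31. The inverse of x ↦ x^19 on (ℤ/41ℤ)^× is x ↦ x^19, because 19·19 = 361 = 9·40 + 1 ≡ 1 (mod 40) and x^{40} = 1 for x ≠ 0 (Fermat). So g⁻¹(31) = 31^19 mod 41.
Repeated squaring mod 41: 31^1 ≡ 31, 31^2 ≡ 31² = 961 ≡ 18, 31^4 ≡ 18² = 324 ≡ 37, 31^8 ≡ 37² = 1369 ≡ 16, 31^16 ≡ 16² = 256 ≡ 10. Since 19 = 16 + 2 + 1, 31^19 ≡ 10·18·31: 10·18 = 180 ≡ 16, then 16·31 = 496 ≡ 4. So 31^19 ≡ 4 (mod 41).
Hence g⁻¹(31) = 4.

4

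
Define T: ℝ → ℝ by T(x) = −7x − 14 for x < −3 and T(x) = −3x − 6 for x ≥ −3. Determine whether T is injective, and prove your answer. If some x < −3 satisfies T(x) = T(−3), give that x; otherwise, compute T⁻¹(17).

-31/7

Both pieces are strictly decreasing (slopes −7 and −3), so each is injective on its own interval.
The left piece maps (−∞, −3) onto (7, ∞); the right piece maps [−3, ∞) onto (−∞, 3].
These images are disjoint, so no value is attained by both pieces. Therefore T is injective.
Because the two images are disjoint, no x < −3 has T(x) = T(−3), so we compute T⁻¹(17): 17 lies in (7, ∞), so solve −7x − 14 = 17: x = (17 + 14)/(−7) = −31/7.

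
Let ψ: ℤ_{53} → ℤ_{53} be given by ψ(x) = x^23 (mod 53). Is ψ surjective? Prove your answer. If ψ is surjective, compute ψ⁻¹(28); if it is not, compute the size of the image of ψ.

15

Since 53 is prime, the nonzero elements of ℤ_{53} form a cyclic group of order 52.
As gcd(23, 52) = 1, raising to the 23rd power is a bijection on this group: if x_1^23 ≡ x_2^23 then (x_1x_2^{−1})^23 = 1, and the only element of order dividing gcd(23, 52) = 1 is 1, so x_1 = x_2.
With ψ(0) = 0 this makes ψ injective on all of ℤ_{53}, hence bijective (finite equal-size domain and codomain). In particular ψ is surjective.
Since ψ is surjective, we find the preimage of 28. The inverse of x ↦ x^23 on (ℤ_{53})^× is x ↦ x^43, because 23·43 = 989 = 19·52 + 1 ≡ 1 (mod 52) and x^{52} = 1 for x ≠ 0 (Fermat). So ψ⁻¹(28) = 28^43 mod 53.
Repeated squaring mod 53: 28^1 ≡ 28, 28^2 ≡ 28² = 784 ≡ 42, 28^4 ≡ 42² = 1764 ≡ 15, 28^8 ≡ 15² = 225 ≡ 13, 28^16 ≡ 13² = 169 ≡ 10, 28^32 ≡ 10² = 100 ≡ 47. Since 43 = 32 + 8 + 2 + 1, 28^43 ≡ 47·13·42·28: 47·13 = 611 ≡ 28, then 28·42 = 1176 ≡ 10, then 10·28 = 280 ≡ 15. So 28^43 ≡ 15 (mod 53).
Hence ψ⁻¹(28) = 15.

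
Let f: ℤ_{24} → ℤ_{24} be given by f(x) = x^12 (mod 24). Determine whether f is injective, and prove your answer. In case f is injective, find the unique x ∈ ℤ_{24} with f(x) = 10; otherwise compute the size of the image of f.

4

f(2): Repeated squaring mod 24: 2^1 ≡ 2, 2^2 ≡ 2² = 4, 2^4 ≡ 4² = 16, 2^8 ≡ 16² = 256 ≡ 16. Since 12 = 8 + 4, 2^12 ≡ 16·16: 16·16 = 256 ≡ 16. So 2^12 ≡ 16 (mod 24).
f(4): Repeated squaring mod 24: 4^1 ≡ 4, 4^2 ≡ 4² = 16, 4^4 ≡ 16² = 256 ≡ 16, 4^8 ≡ 16² = 256 ≡ 16. Since 12 = 8 + 4, 4^12 ≡ 16·16: 16·16 = 256 ≡ 16. So 4^12 ≡ 16 (mod 24).
So f(2) = f(4) = 16 while 2 ≠ 4, hence f is not injective.
Since f is not injective, we determine |image(f)|. Computing x^12 mod 24 for each x (by repeated squaring, reducing mod 24 at every step), the values f(0), f(1), …, f(23) are: 0, 1, 16, 9, 16, 1, 0, 1, 16, 9, 16, 1, 0, 1, 16, 9, 16, 1, 0, 1, 16, 9, 16, 1.
The distinct values are {0, 1, 9, 16}; there are 4 of them.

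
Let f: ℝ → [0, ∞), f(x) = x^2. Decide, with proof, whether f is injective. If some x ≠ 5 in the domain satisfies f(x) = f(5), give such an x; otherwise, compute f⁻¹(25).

-5

f(5) = 25 = (−5)^2 = f(−5) (since 2 is even), with 5 ≠ −5. So f is not injective.
For the follow-up, such an x exists: taking x = −5 ∈ ℝ gives f(−5) = 25 = f(5) with −5 ≠ 5.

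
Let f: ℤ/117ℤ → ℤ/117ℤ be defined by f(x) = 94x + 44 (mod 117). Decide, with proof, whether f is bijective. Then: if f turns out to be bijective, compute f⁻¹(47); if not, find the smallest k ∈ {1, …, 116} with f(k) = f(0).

If f(u) = f(v), then 94u ≡ 94v (mod 117). Because gcd(94, 117) = 1, we may cancel 94 to get u ≡ v (mod 117).
We now compute 94⁻¹ mod 117 explicitly. Euclid's algorithm: 117 = 1·94 + 23, 94 = 4·23 + 2, 23 = 11·2 + 1; back-substituting gives 1 = 61·94 − 49·117, so 94⁻¹ ≡ 61 (mod 117).
Then y ↦ 61(y − 44) is a two-sided inverse to f, so every y ∈ ℤ/117ℤ has a preimage.
Hence f is bijective.
Since f is bijective, we find f⁻¹(47): we need 94x ≡ 47 − 44 ≡ 3 (mod 117). Using 94⁻¹ = 61: x ≡ 61·3 = 183 = 1·117 + 66, so x = 66.
Check: f(66) = 94·66 + 44 = 6248 = 53·117 + 47 ≡ 47 (mod 117).

66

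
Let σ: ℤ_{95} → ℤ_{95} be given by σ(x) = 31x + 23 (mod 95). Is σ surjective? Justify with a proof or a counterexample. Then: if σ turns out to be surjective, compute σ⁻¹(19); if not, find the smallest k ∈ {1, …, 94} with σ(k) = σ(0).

6

Recall that σ is surjective if every y in the codomain equals σ(x) for some x in the domain.
Since gcd(31, 95) = 1, 31 is invertible modulo 95. Euclid's algorithm: 95 = 3·31 + 2, 31 = 15·2 + 1; back-substituting gives 1 = 46·31 − 15·95, so 31⁻¹ ≡ 46 (mod 95).
Then y ↦ 46(y − 23) is a two-sided inverse to σ, so every y ∈ ℤ_{95} has a preimage.
So σ is surjective.
Since σ is surjective, we find σ⁻¹(19): we need 31x ≡ 19 − 23 ≡ 91 (mod 95). Using 31⁻¹ = 46: x ≡ 46·91 = 4186 = 44·95 + 6, so x = 6.
Check: σ(6) = 31·6 + 23 = 209 = 2·95 + 19 ≡ 19 (mod 95).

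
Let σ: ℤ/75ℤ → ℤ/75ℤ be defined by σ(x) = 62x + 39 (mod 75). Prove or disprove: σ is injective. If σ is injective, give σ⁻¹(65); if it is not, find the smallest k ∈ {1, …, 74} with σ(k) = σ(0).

Recall: σ is injective if σ(s) = σ(t) implies s = t.
If σ(s) = σ(t), then 62s ≡ 62t (mod 75). Because gcd(62, 75) = 1, we may cancel 62 to get s ≡ t (mod 75).
Thus σ is injective.
We now compute 62⁻¹ mod 75 explicitly. Euclid's algorithm: 75 = 1·62 + 13, 62 = 4·13 + 10, 13 = 1·10 + 3, 10 = 3·3 + 1; back-substituting gives 1 = 23·62 − 19·75, so 62⁻¹ ≡ 23 (mod 75).
Since σ is injective, we find σ⁻¹(65): we need 62x ≡ 65 − 39 ≡ 26 (mod 75). Using 62⁻¹ = 23: x ≡ 23·26 = 598 = 7·75 + 73, so x = 73.
Check: σ(73) = 62·73 + 39 = 4565 = 60·75 + 65 ≡ 65 (mod 75).

73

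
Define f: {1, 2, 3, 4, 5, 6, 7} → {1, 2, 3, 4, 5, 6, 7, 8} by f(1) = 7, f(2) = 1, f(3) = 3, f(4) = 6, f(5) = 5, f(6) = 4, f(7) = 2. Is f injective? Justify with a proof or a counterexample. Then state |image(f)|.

The values f(1), …, f(7) are 7, 1, 3, 6, 5, 4, 2 — all distinct.
So f(u) = f(v) only when u = v, and f is injective.
The image of f is {1, 2, 3, 4, 5, 6, 7}, which has 7 elements.

7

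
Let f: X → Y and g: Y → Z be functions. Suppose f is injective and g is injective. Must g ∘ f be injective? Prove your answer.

Suppose (g ∘ f)(s) = (g ∘ f)(t), i.e. g(f(s)) = g(f(t)).
Since g is injective, f(s) = f(t). Since f is injective, s = t. Hence g ∘ f is injective.

injective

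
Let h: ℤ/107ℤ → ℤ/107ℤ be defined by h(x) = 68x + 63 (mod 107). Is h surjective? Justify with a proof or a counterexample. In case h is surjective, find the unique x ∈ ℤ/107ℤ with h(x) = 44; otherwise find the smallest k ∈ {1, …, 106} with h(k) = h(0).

102

Recall that surjectivity means every element of the codomain has a preimage under h.
Since gcd(68, 107) = 1, 68 is invertible modulo 107. Euclid's algorithm: 107 = 1·68 + 39, 68 = 1·39 + 29, 39 = 1·29 + 10, 29 = 2·10 + 9, 10 = 1·9 + 1; back-substituting gives 1 = 96·68 − 61·107, so 68⁻¹ ≡ 96 (mod 107).
For any y ∈ ℤ/107ℤ, x = 96(y − 63) mod 107 satisfies h(x) = 68·96(y − 63) + 63 ≡ y (since 68·96 ≡ 1 mod 107). So every y has a preimage.
So h is surjective.
Since h is surjective, we find h⁻¹(44): we need 68x ≡ 44 − 63 ≡ 88 (mod 107). Using 68⁻¹ = 96: x ≡ 96·88 = 8448 = 78·107 + 102, so x = 102.
Check: h(102) = 68·102 + 63 = 6999 = 65·107 + 44 ≡ 44 (mod 107).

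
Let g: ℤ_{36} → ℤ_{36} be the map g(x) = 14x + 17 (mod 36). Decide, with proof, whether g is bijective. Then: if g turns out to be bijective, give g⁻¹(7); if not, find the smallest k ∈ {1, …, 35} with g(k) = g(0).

18

We have gcd(14, 36) = 2 > 1. Taking x_1 = 0 and x_2 = 18: g(0) = 17 and g(18) = 14·18 + 17 = 269 ≡ 17 (mod 36).
So g(0) = g(18) while 0 ≠ 18, hence g is not injective, hence not bijective.
Since g is not bijective, we find the least positive k with g(k) = g(0): this means 14k ≡ 0 (mod 36), i.e. 36 ∣ 14k. Since gcd(14, 36) = 2, dividing through by 2 this holds exactly when 18 ∣ 7k, and as gcd(7, 18) = 1, exactly when 18 ∣ k.
The smallest positive such k is 18.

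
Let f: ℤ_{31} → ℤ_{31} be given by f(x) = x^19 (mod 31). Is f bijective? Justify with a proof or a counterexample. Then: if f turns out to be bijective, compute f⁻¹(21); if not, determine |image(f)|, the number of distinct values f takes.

13

Since 31 is prime, the nonzero elements of ℤ_{31} form a cyclic group of order 30.
As gcd(19, 30) = 1, raising to the 19th power is a bijection on this group: if s^19 ≡ t^19 then (st^{−1})^19 = 1, and the only element of order dividing gcd(19, 30) = 1 is 1, so s = t.
With f(0) = 0 this makes f injective on all of ℤ_{31}, hence bijective (finite equal-size domain and codomain). In particular f is bijective.
Since f is bijective, we find the preimage of 21. The inverse of x ↦ x^19 on (ℤ_{31})^× is x ↦ x^19, because 19·19 = 361 = 12·30 + 1 ≡ 1 (mod 30) and x^{30} = 1 for x ≠ 0 (Fermat). So f⁻¹(21) = 21^19 mod 31.
Repeated squaring mod 31: 21^1 ≡ 21, 21^2 ≡ 21² = 441 ≡ 7, 21^4 ≡ 7² = 49 ≡ 18, 21^8 ≡ 18² = 324 ≡ 14, 21^16 ≡ 14² = 196 ≡ 10. Since 19 = 16 + 2 + 1, 21^19 ≡ 10·7·21: 10·7 = 70 ≡ 8, then 8·21 = 168 ≡ 13. So 21^19 ≡ 13 (mod 31).
Hence f⁻¹(21) = 13.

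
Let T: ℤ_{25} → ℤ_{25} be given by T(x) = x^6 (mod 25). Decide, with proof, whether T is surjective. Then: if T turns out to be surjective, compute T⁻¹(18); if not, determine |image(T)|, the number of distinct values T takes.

T(0) = 0^6 = 0.
T(5): Repeated squaring mod 25: 5^1 ≡ 5, 5^2 ≡ 5² = 25 ≡ 0, 5^4 ≡ 0² = 0. Since 6 = 4 + 2, 5^6 ≡ 0·0: 0·0 = 0. So 5^6 ≡ 0 (mod 25).
So T(0) = T(5) = 0 while 0 ≠ 5, therefore T is not injective.
A non-injective map from the 25-element set ℤ_{25} to itself takes at most 24 distinct values, so it cannot be surjective. Hence T is not surjective.
Since T is not surjective, we determine |image(T)|. Computing x^6 mod 25 for each x (by repeated squaring, reducing mod 25 at every step), the values T(0), T(1), …, T(24) are: 0, 1, 14, 4, 21, 0, 6, 24, 19, 16, 0, 11, 9, 9, 11, 0, 16, 19, 24, 6, 0, 21, 4, 14, 1.
The distinct values are {0, 1, 4, 6, 9, 11, 14, 16, 19, 21, 24}; there are 11 of them.

11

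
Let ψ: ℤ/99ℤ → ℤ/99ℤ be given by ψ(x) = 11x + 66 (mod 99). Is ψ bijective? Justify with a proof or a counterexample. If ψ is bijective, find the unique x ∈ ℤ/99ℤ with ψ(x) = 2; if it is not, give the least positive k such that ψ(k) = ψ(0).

9

Recall: ψ is injective if ψ(x_1) = ψ(x_2) implies x_1 = x_2.
We have gcd(11, 99) = 11 > 1. Taking x_1 = 0 and x_2 = 9: ψ(0) = 66 and ψ(9) = 11·9 + 66 = 165 ≡ 66 (mod 99).
So ψ(0) = ψ(9) while 0 ≠ 9, therefore ψ is not injective, hence not bijective.
Since ψ is not bijective, we find the least positive k with ψ(k) = ψ(0): this means 11k ≡ 0 (mod 99), i.e. 99 ∣ 11k. Since gcd(11, 99) = 11, dividing through by 11 this holds exactly when 9 ∣ k.
The smallest positive such k is 9.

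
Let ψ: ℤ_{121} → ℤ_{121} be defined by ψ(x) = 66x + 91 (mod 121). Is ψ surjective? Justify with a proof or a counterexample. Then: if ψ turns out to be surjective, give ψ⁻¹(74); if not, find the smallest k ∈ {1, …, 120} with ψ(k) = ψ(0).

11

Recall: surjectivity means every element of the codomain has a preimage under ψ.
Since gcd(66, 121) = 11, we have 66x ≡ 0 (mod 11) for all x, so ψ(x) ≡ 3 (mod 11).
But 0 ≢ 3 (mod 11), so 0 ∈ ℤ_{121} has no preimage. Thus ψ is not surjective.
Since ψ is not surjective, we find the least positive k with ψ(k) = ψ(0): this means 66k ≡ 0 (mod 121), i.e. 121 ∣ 66k. Since gcd(66, 121) = 11, dividing through by 11 this holds exactly when 11 ∣ 6k, and as gcd(6, 11) = 1, exactly when 11 ∣ k.
The smallest positive such k is 11.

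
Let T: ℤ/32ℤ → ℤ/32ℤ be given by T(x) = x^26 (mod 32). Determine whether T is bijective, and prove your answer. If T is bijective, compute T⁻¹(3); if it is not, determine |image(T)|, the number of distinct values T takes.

5

T(0) = 0^26 = 0.
T(2): Repeated squaring mod 32: 2^1 ≡ 2, 2^2 ≡ 2² = 4, 2^4 ≡ 4² = 16, 2^8 ≡ 16² = 256 ≡ 0, 2^16 ≡ 0² = 0. Since 26 = 16 + 8 + 2, 2^26 ≡ 0·0·4: 0·0 = 0, then 0·4 = 0. So 2^26 ≡ 0 (mod 32).
So T(0) = T(2) = 0 while 0 ≠ 2, thus T is not injective, hence not bijective.
Since T is not bijective, we determine |image(T)|. Computing x^26 mod 32 for each x (by repeated squaring, reducing mod 32 at every step), the values T(0), T(1), …, T(31) are: 0, 1, 0, 9, 0, 25, 0, 17, 0, 17, 0, 25, 0, 9, 0, 1, 0, 1, 0, 9, 0, 25, 0, 17, 0, 17, 0, 25, 0, 9, 0, 1.
The distinct values are {0, 1, 9, 17, 25}; there are 5 of them.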